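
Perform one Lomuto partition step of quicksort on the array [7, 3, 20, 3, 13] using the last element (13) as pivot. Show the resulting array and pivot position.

Lomuto partition with pivot = 13:

Initial array: [7, 3, 20, 3, 13]

arr[0]=7 <= 13: swap with position 0, array becomes [7, 3, 20, 3, 13]
arr[1]=3 <= 13: swap with position 1, array becomes [7, 3, 20, 3, 13]
arr[2]=20 > 13: no swap
arr[3]=3 <= 13: swap with position 2, array becomes [7, 3, 3, 20, 13]

Place pivot at position 3: [7, 3, 3, 13, 20]
Pivot position: 3

After partitioning with pivot 13, the array becomes [7, 3, 3, 13, 20]. The pivot is placed at index 3. All elements to the left of the pivot are <= 13, and all elements to the right are > 13.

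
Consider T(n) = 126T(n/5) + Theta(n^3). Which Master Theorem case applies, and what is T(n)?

Master Theorem for T(n) = 126T(n/5) + O(n^3):

a = 126, b = 5, c = 3
log_b(a) = log_5(126) = 3.0050

Case 1: c = 3 < log_5(126) = 3.0050
T(n) = O(n^(log_5 126))

For T(n) = 126T(n/5) + O(n^3): log_5(126) = 3.0050. This is Case 1 of the Master Theorem (c < log_b(a), work dominated by leaves), giving O(n^(log_5 126)).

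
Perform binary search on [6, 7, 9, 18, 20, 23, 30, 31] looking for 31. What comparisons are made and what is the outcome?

Binary search for 31 in [6, 7, 9, 18, 20, 23, 30, 31]:

lo=0, hi=7, mid=3, arr[mid]=18 -> 18 < 31, search right half
lo=4, hi=7, mid=5, arr[mid]=23 -> 23 < 31, search right half
lo=6, hi=7, mid=6, arr[mid]=30 -> 30 < 31, search right half
lo=7, hi=7, mid=7, arr[mid]=31 -> Found target at index 7!

Binary search finds 31 at index 7 after 4 comparisons. The search repeatedly halves the search space by comparing with the middle element.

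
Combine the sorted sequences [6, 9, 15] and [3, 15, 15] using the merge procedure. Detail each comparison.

Merging process:

Compare 6 vs 3: take 3 from right. Merged: [3]
Compare 6 vs 15: take 6 from left. Merged: [3, 6]
Compare 9 vs 15: take 9 from left. Merged: [3, 6, 9]
Compare 15 vs 15: take 15 from left. Merged: [3, 6, 9, 15]
Append remaining from right: [15, 15]. Merged: [3, 6, 9, 15, 15, 15]

Final merged array: [3, 6, 9, 15, 15, 15]
Total comparisons: 4

The merged array is [3, 6, 9, 15, 15, 15], requiring 4 comparisons. The merge step runs in O(n) time where n is the total number of elements.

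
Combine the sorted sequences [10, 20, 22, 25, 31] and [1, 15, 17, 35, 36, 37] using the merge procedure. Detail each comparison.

Merging process:

Compare 10 vs 1: take 1 from right. Merged: [1]
Compare 10 vs 15: take 10 from left. Merged: [1, 10]
Compare 20 vs 15: take 15 from right. Merged: [1, 10, 15]
Compare 20 vs 17: take 17 from right. Merged: [1, 10, 15, 17]
Compare 20 vs 35: take 20 from left. Merged: [1, 10, 15, 17, 20]
Compare 22 vs 35: take 22 from left. Merged: [1, 10, 15, 17, 20, 22]
Compare 25 vs 35: take 25 from left. Merged: [1, 10, 15, 17, 20, 22, 25]
Compare 31 vs 35: take 31 from left. Merged: [1, 10, 15, 17, 20, 22, 25, 31]
Append remaining from right: [35, 36, 37]. Merged: [1, 10, 15, 17, 20, 22, 25, 31, 35, 36, 37]

Final merged array: [1, 10, 15, 17, 20, 22, 25, 31, 35, 36, 37]
Total comparisons: 8

The merged array is [1, 10, 15, 17, 20, 22, 25, 31, 35, 36, 37], requiring 8 comparisons. The merge step runs in O(n) time where n is the total number of elements.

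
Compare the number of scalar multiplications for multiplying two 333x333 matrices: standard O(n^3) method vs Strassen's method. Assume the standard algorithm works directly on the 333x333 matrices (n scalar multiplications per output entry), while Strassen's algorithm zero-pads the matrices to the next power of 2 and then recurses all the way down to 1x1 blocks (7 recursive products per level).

Matrix multiplication for 333x333 matrices:

Strassen's algorithm requires power-of-2 dimensions. Pad 333x333 to 512x512 (next power of 2).

Standard algorithm: 333^3 = 36926037 multiplications
Strassen's algorithm: 7^(log2(512)) = 7^9 = 40353607 multiplications
Difference: 36926037 - 40353607 = -3427570 (Strassen uses MORE here due to padding overhead — for small or just-over-power-of-2 n, padding can outweigh the per-level savings)

Standard: 36926037 multiplications (333^3). Strassen: 40353607 multiplications (7^9, after padding to 512x512). Strassen reduces 8 recursive multiplications to 7 at each level.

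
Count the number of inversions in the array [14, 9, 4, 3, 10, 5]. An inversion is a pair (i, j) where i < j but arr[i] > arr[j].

Finding inversions in [14, 9, 4, 3, 10, 5]:

(0, 1): arr[0]=14 > arr[1]=9
(0, 2): arr[0]=14 > arr[2]=4
(0, 3): arr[0]=14 > arr[3]=3
(0, 4): arr[0]=14 > arr[4]=10
(0, 5): arr[0]=14 > arr[5]=5
(1, 2): arr[1]=9 > arr[2]=4
(1, 3): arr[1]=9 > arr[3]=3
(1, 5): arr[1]=9 > arr[5]=5
(2, 3): arr[2]=4 > arr[3]=3
(4, 5): arr[4]=10 > arr[5]=5

Total inversions: 10

The array has 10 inversion(s): (0,1), (0,2), (0,3), (0,4), (0,5), (1,2), (1,3), (1,5), (2,3), (4,5). Each pair (i,j) satisfies i < j and arr[i] > arr[j].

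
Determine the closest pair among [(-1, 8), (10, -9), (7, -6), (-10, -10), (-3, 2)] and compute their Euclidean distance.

Computing all pairwise distances among 5 points:

d((-1, 8), (10, -9)) = 20.2485
d((-1, 8), (7, -6)) = 16.1245
d((-1, 8), (-10, -10)) = 20.1246
d((-1, 8), (-3, 2)) = 6.3246
d((10, -9), (7, -6)) = 4.2426 <-- minimum
d((10, -9), (-10, -10)) = 20.025
d((10, -9), (-3, 2)) = 17.0294
d((7, -6), (-10, -10)) = 17.4642
d((7, -6), (-3, 2)) = 12.8062
d((-10, -10), (-3, 2)) = 13.8924

Closest pair: (10, -9) and (7, -6) with distance 4.2426

The closest pair is (10, -9) and (7, -6) with Euclidean distance 4.2426. For 5 points, brute-force pairwise comparison is shown above. For large n, the divide-and-conquer algorithm (sort by x, recurse on halves, check the dividing strip) achieves O(n log n).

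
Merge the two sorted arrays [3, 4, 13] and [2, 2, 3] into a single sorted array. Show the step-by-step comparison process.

Merging process:

Compare 3 vs 2: take 2 from right. Merged: [2]
Compare 3 vs 2: take 2 from right. Merged: [2, 2]
Compare 3 vs 3: take 3 from left. Merged: [2, 2, 3]
Compare 4 vs 3: take 3 from right. Merged: [2, 2, 3, 3]
Append remaining from left: [4, 13]. Merged: [2, 2, 3, 3, 4, 13]

Final merged array: [2, 2, 3, 3, 4, 13]
Total comparisons: 4

The merged array is [2, 2, 3, 3, 4, 13], requiring 4 comparisons. The merge step runs in O(n) time where n is the total number of elements.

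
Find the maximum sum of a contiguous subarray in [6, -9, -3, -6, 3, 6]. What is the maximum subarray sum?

Using Kadane's algorithm on [6, -9, -3, -6, 3, 6]:

Scanning through the array:
Position 1 (value -9): max_ending_here = -3, max_so_far = 6
Position 2 (value -3): max_ending_here = -3, max_so_far = 6
Position 3 (value -6): max_ending_here = -6, max_so_far = 6
Position 4 (value 3): max_ending_here = 3, max_so_far = 6
Position 5 (value 6): max_ending_here = 9, max_so_far = 9

Maximum subarray: [3, 6]
Maximum sum: 9

The maximum subarray is [3, 6] with sum 9. This subarray runs from index 4 to index 5.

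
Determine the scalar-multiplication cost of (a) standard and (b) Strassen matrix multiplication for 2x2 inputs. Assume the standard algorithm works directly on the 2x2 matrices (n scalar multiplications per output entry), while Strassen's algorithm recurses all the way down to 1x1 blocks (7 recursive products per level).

Matrix multiplication for 2x2 matrices:

Standard algorithm: 2^3 = 8 multiplications
Strassen's algorithm: 7^(log2(2)) = 7^1 = 7 multiplications
Savings: 8 - 7 = 1 multiplications

Standard: 8 multiplications (2^3). Strassen: 7 multiplications (7^1). Strassen reduces 8 recursive multiplications to 7 at each level.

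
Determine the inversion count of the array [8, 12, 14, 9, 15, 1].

Finding inversions in [8, 12, 14, 9, 15, 1]:

(0, 5): arr[0]=8 > arr[5]=1
(1, 3): arr[1]=12 > arr[3]=9
(1, 5): arr[1]=12 > arr[5]=1
(2, 3): arr[2]=14 > arr[3]=9
(2, 5): arr[2]=14 > arr[5]=1
(3, 5): arr[3]=9 > arr[5]=1
(4, 5): arr[4]=15 > arr[5]=1

Total inversions: 7

The array has 7 inversion(s): (0,5), (1,3), (1,5), (2,3), (2,5), (3,5), (4,5). Each pair (i,j) satisfies i < j and arr[i] > arr[j].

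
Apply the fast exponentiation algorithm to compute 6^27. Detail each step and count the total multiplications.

Computing 6^27 by squaring (build up from 6^1; each line after the first costs one multiplication):

6^1 = 6
6^2 = (6^1)^2 = 6^2 = 36
6^3 = 6 * 6^2 = 6 * 36 = 216
6^6 = (6^3)^2 = 216^2 = 46656
6^12 = (6^6)^2 = 46656^2 = 2176782336
6^13 = 6 * 6^12 = 6 * 2176782336 = 13060694016
6^26 = (6^13)^2 = 13060694016^2 = 170581728179578208256
6^27 = 6 * 6^26 = 6 * 170581728179578208256 = 1023490369077469249536

Result: 1023490369077469249536
Multiplications needed: 7 (7 lines after 6^1)

6^27 = 1023490369077469249536. Using exponentiation by squaring, this requires 7 multiplications. The key idea: if the exponent is even, square the half-power; if odd, multiply by the base once.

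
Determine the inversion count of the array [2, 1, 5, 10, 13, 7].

Finding inversions in [2, 1, 5, 10, 13, 7]:

(0, 1): arr[0]=2 > arr[1]=1
(3, 5): arr[3]=10 > arr[5]=7
(4, 5): arr[4]=13 > arr[5]=7

Total inversions: 3

The array has 3 inversion(s): (0,1), (3,5), (4,5). Each pair (i,j) satisfies i < j and arr[i] > arr[j].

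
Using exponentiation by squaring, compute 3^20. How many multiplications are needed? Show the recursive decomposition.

Computing 3^20 by squaring (build up from 3^1; each line after the first costs one multiplication):

3^1 = 3
3^2 = (3^1)^2 = 3^2 = 9
3^4 = (3^2)^2 = 9^2 = 81
3^5 = 3 * 3^4 = 3 * 81 = 243
3^10 = (3^5)^2 = 243^2 = 59049
3^20 = (3^10)^2 = 59049^2 = 3486784401

Result: 3486784401
Multiplications needed: 5 (5 lines after 3^1)

3^20 = 3486784401. Using exponentiation by squaring, this requires 5 multiplications. The key idea: if the exponent is even, square the half-power; if odd, multiply by the base once.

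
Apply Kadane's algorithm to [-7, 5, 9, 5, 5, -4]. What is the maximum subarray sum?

Using Kadane's algorithm on [-7, 5, 9, 5, 5, -4]:

Scanning through the array:
Position 1 (value 5): max_ending_here = 5, max_so_far = 5
Position 2 (value 9): max_ending_here = 14, max_so_far = 14
Position 3 (value 5): max_ending_here = 19, max_so_far = 19
Position 4 (value 5): max_ending_here = 24, max_so_far = 24
Position 5 (value -4): max_ending_here = 20, max_so_far = 24

Maximum subarray: [5, 9, 5, 5]
Maximum sum: 24

The maximum subarray is [5, 9, 5, 5] with sum 24. This subarray runs from index 1 to index 4.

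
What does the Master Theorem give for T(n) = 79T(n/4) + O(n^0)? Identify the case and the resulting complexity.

Master Theorem for T(n) = 79T(n/4) + O(n^0):

a = 79, b = 4, c = 0
log_b(a) = log_4(79) = 3.1519

Case 1: c = 0 < log_4(79) = 3.1519
T(n) = O(n^(log_4 79))

For T(n) = 79T(n/4) + O(n^0): log_4(79) = 3.1519. This is Case 1 of the Master Theorem (c < log_b(a), work dominated by leaves), giving O(n^(log_4 79)).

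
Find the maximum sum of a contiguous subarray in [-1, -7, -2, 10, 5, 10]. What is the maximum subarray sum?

Using Kadane's algorithm on [-1, -7, -2, 10, 5, 10]:

Scanning through the array:
Position 1 (value -7): max_ending_here = -7, max_so_far = -1
Position 2 (value -2): max_ending_here = -2, max_so_far = -1
Position 3 (value 10): max_ending_here = 10, max_so_far = 10
Position 4 (value 5): max_ending_here = 15, max_so_far = 15
Position 5 (value 10): max_ending_here = 25, max_so_far = 25

Maximum subarray: [10, 5, 10]
Maximum sum: 25

The maximum subarray is [10, 5, 10] with sum 25. This subarray runs from index 3 to index 5.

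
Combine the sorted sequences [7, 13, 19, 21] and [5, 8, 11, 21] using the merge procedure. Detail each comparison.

Merging process:

Compare 7 vs 5: take 5 from right. Merged: [5]
Compare 7 vs 8: take 7 from left. Merged: [5, 7]
Compare 13 vs 8: take 8 from right. Merged: [5, 7, 8]
Compare 13 vs 11: take 11 from right. Merged: [5, 7, 8, 11]
Compare 13 vs 21: take 13 from left. Merged: [5, 7, 8, 11, 13]
Compare 19 vs 21: take 19 from left. Merged: [5, 7, 8, 11, 13, 19]
Compare 21 vs 21: take 21 from left. Merged: [5, 7, 8, 11, 13, 19, 21]
Append remaining from right: [21]. Merged: [5, 7, 8, 11, 13, 19, 21, 21]

Final merged array: [5, 7, 8, 11, 13, 19, 21, 21]
Total comparisons: 7

The merged array is [5, 7, 8, 11, 13, 19, 21, 21], requiring 7 comparisons. The merge step runs in O(n) time where n is the total number of elements.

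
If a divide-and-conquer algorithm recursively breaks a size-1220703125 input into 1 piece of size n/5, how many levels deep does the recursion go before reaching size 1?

For divide and conquer with division factor 5:

Problem sizes at each level:
Level 0: 1220703125
Level 1: 244140625
Level 2: 48828125
Level 3: 9765625
Level 4: 1953125
Level 5: 390625
Level 6: 78125
Level 7: 15625
Level 8: 3125
Level 9: 625
Level 10: 125
Level 11: 25
Level 12: 5
Level 13: 1

The root is level 0 and the size-1 base case is level 13 (the tree spans levels 0 through 13, i.e. 14 levels counting the root), so the depth is the number of divisions: log_5(1220703125) = 13

The recursion tree depth is log_5(1220703125) = 13. At each level, the problem size is divided by 5, so it takes 13 divisions to reduce to a base case of size 1. The algorithm makes 1 recursive call at each level.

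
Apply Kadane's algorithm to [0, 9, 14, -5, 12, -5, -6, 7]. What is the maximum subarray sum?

Using Kadane's algorithm on [0, 9, 14, -5, 12, -5, -6, 7]:

Scanning through the array:
Position 1 (value 9): max_ending_here = 9, max_so_far = 9
Position 2 (value 14): max_ending_here = 23, max_so_far = 23
Position 3 (value -5): max_ending_here = 18, max_so_far = 23
Position 4 (value 12): max_ending_here = 30, max_so_far = 30
Position 5 (value -5): max_ending_here = 25, max_so_far = 30
Position 6 (value -6): max_ending_here = 19, max_so_far = 30
Position 7 (value 7): max_ending_here = 26, max_so_far = 30

Maximum subarray: [0, 9, 14, -5, 12]
Maximum sum: 30

The maximum subarray is [0, 9, 14, -5, 12] with sum 30. This subarray runs from index 0 to index 4.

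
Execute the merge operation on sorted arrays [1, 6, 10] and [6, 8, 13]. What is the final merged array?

Merging process:

Compare 1 vs 6: take 1 from left. Merged: [1]
Compare 6 vs 6: take 6 from left. Merged: [1, 6]
Compare 10 vs 6: take 6 from right. Merged: [1, 6, 6]
Compare 10 vs 8: take 8 from right. Merged: [1, 6, 6, 8]
Compare 10 vs 13: take 10 from left. Merged: [1, 6, 6, 8, 10]
Append remaining from right: [13]. Merged: [1, 6, 6, 8, 10, 13]

Final merged array: [1, 6, 6, 8, 10, 13]
Total comparisons: 5

The merged array is [1, 6, 6, 8, 10, 13], requiring 5 comparisons. The merge step runs in O(n) time where n is the total number of elements.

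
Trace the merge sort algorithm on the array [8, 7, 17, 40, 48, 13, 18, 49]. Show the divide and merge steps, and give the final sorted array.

Merge sort trace:

Split: [8, 7, 17, 40, 48, 13, 18, 49] -> [8, 7, 17, 40] and [48, 13, 18, 49]
  Split: [8, 7, 17, 40] -> [8, 7] and [17, 40]
    Split: [8, 7] -> [8] and [7]
    Merge: [8] + [7] -> [7, 8]
    Split: [17, 40] -> [17] and [40]
    Merge: [17] + [40] -> [17, 40]
  Merge: [7, 8] + [17, 40] -> [7, 8, 17, 40]
  Split: [48, 13, 18, 49] -> [48, 13] and [18, 49]
    Split: [48, 13] -> [48] and [13]
    Merge: [48] + [13] -> [13, 48]
    Split: [18, 49] -> [18] and [49]
    Merge: [18] + [49] -> [18, 49]
  Merge: [13, 48] + [18, 49] -> [13, 18, 48, 49]
Merge: [7, 8, 17, 40] + [13, 18, 48, 49] -> [7, 8, 13, 17, 18, 40, 48, 49]

Final sorted array: [7, 8, 13, 17, 18, 40, 48, 49]

The merge sort proceeds by recursively splitting the array and merging sorted halves.
After all merges, the sorted array is [7, 8, 13, 17, 18, 40, 48, 49].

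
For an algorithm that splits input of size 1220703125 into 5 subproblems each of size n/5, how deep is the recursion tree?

For divide and conquer with division factor 5:

Problem sizes at each level:
Level 0: 1220703125
Level 1: 244140625
Level 2: 48828125
Level 3: 9765625
Level 4: 1953125
Level 5: 390625
Level 6: 78125
Level 7: 15625
Level 8: 3125
Level 9: 625
Level 10: 125
Level 11: 25
Level 12: 5
Level 13: 1

The root is level 0 and the size-1 base case is level 13 (the tree spans levels 0 through 13, i.e. 14 levels counting the root), so the depth is the number of divisions: log_5(1220703125) = 13

The recursion tree depth is log_5(1220703125) = 13. At each level, the problem size is divided by 5, so it takes 13 divisions to reduce to a base case of size 1. The algorithm makes 5 recursive calls at each level.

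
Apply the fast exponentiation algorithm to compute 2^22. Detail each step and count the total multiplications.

Computing 2^22 by squaring (build up from 2^1; each line after the first costs one multiplication):

2^1 = 2
2^2 = (2^1)^2 = 2^2 = 4
2^4 = (2^2)^2 = 4^2 = 16
2^5 = 2 * 2^4 = 2 * 16 = 32
2^10 = (2^5)^2 = 32^2 = 1024
2^11 = 2 * 2^10 = 2 * 1024 = 2048
2^22 = (2^11)^2 = 2048^2 = 4194304

Result: 4194304
Multiplications needed: 6 (6 lines after 2^1)

2^22 = 4194304. Using exponentiation by squaring, this requires 6 multiplications. The key idea: if the exponent is even, square the half-power; if odd, multiply by the base once.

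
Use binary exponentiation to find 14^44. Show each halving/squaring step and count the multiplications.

Computing 14^44 by squaring (build up from 14^1; each line after the first costs one multiplication):

14^1 = 14
14^2 = (14^1)^2 = 14^2 = 196
14^4 = (14^2)^2 = 196^2 = 38416
14^5 = 14 * 14^4 = 14 * 38416 = 537824
14^10 = (14^5)^2 = 537824^2 = 289254654976
14^11 = 14 * 14^10 = 14 * 289254654976 = 4049565169664
14^22 = (14^11)^2 = 4049565169664^2 = 16398978063355821105872896
14^44 = (14^22)^2 = 16398978063355821105872896^2 = 268926481522425436988250652599945506664302107426816

Result: 268926481522425436988250652599945506664302107426816
Multiplications needed: 7 (7 lines after 14^1)

14^44 = 268926481522425436988250652599945506664302107426816. Using exponentiation by squaring, this requires 7 multiplications. The key idea: if the exponent is even, square the half-power; if odd, multiply by the base once.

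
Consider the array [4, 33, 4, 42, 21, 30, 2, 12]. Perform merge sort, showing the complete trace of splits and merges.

Merge sort trace:

Split: [4, 33, 4, 42, 21, 30, 2, 12] -> [4, 33, 4, 42] and [21, 30, 2, 12]
  Split: [4, 33, 4, 42] -> [4, 33] and [4, 42]
    Split: [4, 33] -> [4] and [33]
    Merge: [4] + [33] -> [4, 33]
    Split: [4, 42] -> [4] and [42]
    Merge: [4] + [42] -> [4, 42]
  Merge: [4, 33] + [4, 42] -> [4, 4, 33, 42]
  Split: [21, 30, 2, 12] -> [21, 30] and [2, 12]
    Split: [21, 30] -> [21] and [30]
    Merge: [21] + [30] -> [21, 30]
    Split: [2, 12] -> [2] and [12]
    Merge: [2] + [12] -> [2, 12]
  Merge: [21, 30] + [2, 12] -> [2, 12, 21, 30]
Merge: [4, 4, 33, 42] + [2, 12, 21, 30] -> [2, 4, 4, 12, 21, 30, 33, 42]

Final sorted array: [2, 4, 4, 12, 21, 30, 33, 42]

The merge sort proceeds by recursively splitting the array and merging sorted halves.
After all merges, the sorted array is [2, 4, 4, 12, 21, 30, 33, 42].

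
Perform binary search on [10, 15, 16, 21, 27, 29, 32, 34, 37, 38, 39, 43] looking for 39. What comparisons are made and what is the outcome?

Binary search for 39 in [10, 15, 16, 21, 27, 29, 32, 34, 37, 38, 39, 43]:

lo=0, hi=11, mid=5, arr[mid]=29 -> 29 < 39, search right half
lo=6, hi=11, mid=8, arr[mid]=37 -> 37 < 39, search right half
lo=9, hi=11, mid=10, arr[mid]=39 -> Found target at index 10!

Binary search finds 39 at index 10 after 3 comparisons. The search repeatedly halves the search space by comparing with the middle element.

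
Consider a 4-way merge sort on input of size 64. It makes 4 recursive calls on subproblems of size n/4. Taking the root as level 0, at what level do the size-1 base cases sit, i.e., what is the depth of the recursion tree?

For divide and conquer with division factor 4:

Problem sizes at each level:
Level 0: 64
Level 1: 16
Level 2: 4
Level 3: 1

The root is level 0 and the size-1 base case is level 3 (the tree spans levels 0 through 3, i.e. 4 levels counting the root), so the depth is the number of divisions: log_4(64) = 3

The recursion tree depth is log_4(64) = 3. At each level, the problem size is divided by 4, so it takes 3 divisions to reduce to a base case of size 1. The algorithm makes 4 recursive calls at each level.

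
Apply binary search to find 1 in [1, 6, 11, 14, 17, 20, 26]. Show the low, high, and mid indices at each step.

Binary search for 1 in [1, 6, 11, 14, 17, 20, 26]:

lo=0, hi=6, mid=3, arr[mid]=14 -> 14 > 1, search left half
lo=0, hi=2, mid=1, arr[mid]=6 -> 6 > 1, search left half
lo=0, hi=0, mid=0, arr[mid]=1 -> Found target at index 0!

Binary search finds 1 at index 0 after 3 comparisons. The search repeatedly halves the search space by comparing with the middle element.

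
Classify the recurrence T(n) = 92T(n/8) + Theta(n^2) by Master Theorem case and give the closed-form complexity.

Master Theorem for T(n) = 92T(n/8) + O(n^2):

a = 92, b = 8, c = 2
log_b(a) = log_8(92) = 2.1745

Case 1: c = 2 < log_8(92) = 2.1745
T(n) = O(n^(log_8 92))

For T(n) = 92T(n/8) + O(n^2): log_8(92) = 2.1745. This is Case 1 of the Master Theorem (c < log_b(a), work dominated by leaves), giving O(n^(log_8 92)).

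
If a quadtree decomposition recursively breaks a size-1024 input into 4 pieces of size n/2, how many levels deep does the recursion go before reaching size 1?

For divide and conquer with division factor 2:

Problem sizes at each level:
Level 0: 1024
Level 1: 512
Level 2: 256
Level 3: 128
Level 4: 64
Level 5: 32
Level 6: 16
Level 7: 8
Level 8: 4
Level 9: 2
Level 10: 1

The root is level 0 and the size-1 base case is level 10 (the tree spans levels 0 through 10, i.e. 11 levels counting the root), so the depth is the number of divisions: log_2(1024) = 10

The recursion tree depth is log_2(1024) = 10. At each level, the problem size is divided by 2, so it takes 10 divisions to reduce to a base case of size 1. The algorithm makes 4 recursive calls at each level.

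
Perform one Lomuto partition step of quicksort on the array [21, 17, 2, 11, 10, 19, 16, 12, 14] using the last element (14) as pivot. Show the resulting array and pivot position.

Lomuto partition with pivot = 14:

Initial array: [21, 17, 2, 11, 10, 19, 16, 12, 14]

arr[0]=21 > 14: no swap
arr[1]=17 > 14: no swap
arr[2]=2 <= 14: swap with position 0, array becomes [2, 17, 21, 11, 10, 19, 16, 12, 14]
arr[3]=11 <= 14: swap with position 1, array becomes [2, 11, 21, 17, 10, 19, 16, 12, 14]
arr[4]=10 <= 14: swap with position 2, array becomes [2, 11, 10, 17, 21, 19, 16, 12, 14]
arr[5]=19 > 14: no swap
arr[6]=16 > 14: no swap
arr[7]=12 <= 14: swap with position 3, array becomes [2, 11, 10, 12, 21, 19, 16, 17, 14]

Place pivot at position 4: [2, 11, 10, 12, 14, 19, 16, 17, 21]
Pivot position: 4

After partitioning with pivot 14, the array becomes [2, 11, 10, 12, 14, 19, 16, 17, 21]. The pivot is placed at index 4. All elements to the left of the pivot are <= 14, and all elements to the right are > 14.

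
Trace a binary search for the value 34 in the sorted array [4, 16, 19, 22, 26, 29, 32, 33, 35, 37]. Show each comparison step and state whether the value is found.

Binary search for 34 in [4, 16, 19, 22, 26, 29, 32, 33, 35, 37]:

lo=0, hi=9, mid=4, arr[mid]=26 -> 26 < 34, search right half
lo=5, hi=9, mid=7, arr[mid]=33 -> 33 < 34, search right half
lo=8, hi=9, mid=8, arr[mid]=35 -> 35 > 34, search left half
lo=8 > hi=7, target 34 not found

Binary search determines that 34 is not in the array after 3 comparisons. The search space was exhausted without finding the target.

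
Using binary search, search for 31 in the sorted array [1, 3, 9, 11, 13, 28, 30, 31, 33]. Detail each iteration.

Binary search for 31 in [1, 3, 9, 11, 13, 28, 30, 31, 33]:

lo=0, hi=8, mid=4, arr[mid]=13 -> 13 < 31, search right half
lo=5, hi=8, mid=6, arr[mid]=30 -> 30 < 31, search right half
lo=7, hi=8, mid=7, arr[mid]=31 -> Found target at index 7!

Binary search finds 31 at index 7 after 3 comparisons. The search repeatedly halves the search space by comparing with the middle element.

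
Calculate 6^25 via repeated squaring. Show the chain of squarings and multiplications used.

Computing 6^25 by squaring (build up from 6^1; each line after the first costs one multiplication):

6^1 = 6
6^2 = (6^1)^2 = 6^2 = 36
6^3 = 6 * 6^2 = 6 * 36 = 216
6^6 = (6^3)^2 = 216^2 = 46656
6^12 = (6^6)^2 = 46656^2 = 2176782336
6^24 = (6^12)^2 = 2176782336^2 = 4738381338321616896
6^25 = 6 * 6^24 = 6 * 4738381338321616896 = 28430288029929701376

Result: 28430288029929701376
Multiplications needed: 6 (6 lines after 6^1)

6^25 = 28430288029929701376. Using exponentiation by squaring, this requires 6 multiplications. The key idea: if the exponent is even, square the half-power; if odd, multiply by the base once.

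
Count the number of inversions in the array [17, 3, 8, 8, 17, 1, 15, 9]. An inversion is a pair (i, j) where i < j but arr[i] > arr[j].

Finding inversions in [17, 3, 8, 8, 17, 1, 15, 9]:

(0, 1): arr[0]=17 > arr[1]=3
(0, 2): arr[0]=17 > arr[2]=8
(0, 3): arr[0]=17 > arr[3]=8
(0, 5): arr[0]=17 > arr[5]=1
(0, 6): arr[0]=17 > arr[6]=15
(0, 7): arr[0]=17 > arr[7]=9
(1, 5): arr[1]=3 > arr[5]=1
(2, 5): arr[2]=8 > arr[5]=1
(3, 5): arr[3]=8 > arr[5]=1
(4, 5): arr[4]=17 > arr[5]=1
(4, 6): arr[4]=17 > arr[6]=15
(4, 7): arr[4]=17 > arr[7]=9
(6, 7): arr[6]=15 > arr[7]=9

Total inversions: 13

The array has 13 inversion(s): (0,1), (0,2), (0,3), (0,5), (0,6), (0,7), (1,5), (2,5), (3,5), (4,5), (4,6), (4,7), (6,7). Each pair (i,j) satisfies i < j and arr[i] > arr[j].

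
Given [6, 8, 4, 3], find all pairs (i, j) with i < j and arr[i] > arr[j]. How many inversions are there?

Finding inversions in [6, 8, 4, 3]:

(0, 2): arr[0]=6 > arr[2]=4
(0, 3): arr[0]=6 > arr[3]=3
(1, 2): arr[1]=8 > arr[2]=4
(1, 3): arr[1]=8 > arr[3]=3
(2, 3): arr[2]=4 > arr[3]=3

Total inversions: 5

The array has 5 inversion(s): (0,2), (0,3), (1,2), (1,3), (2,3). Each pair (i,j) satisfies i < j and arr[i] > arr[j].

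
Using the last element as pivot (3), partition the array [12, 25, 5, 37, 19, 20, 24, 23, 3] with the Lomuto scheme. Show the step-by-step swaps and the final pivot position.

Lomuto partition with pivot = 3:

Initial array: [12, 25, 5, 37, 19, 20, 24, 23, 3]

arr[0]=12 > 3: no swap
arr[1]=25 > 3: no swap
arr[2]=5 > 3: no swap
arr[3]=37 > 3: no swap
arr[4]=19 > 3: no swap
arr[5]=20 > 3: no swap
arr[6]=24 > 3: no swap
arr[7]=23 > 3: no swap

Place pivot at position 0: [3, 25, 5, 37, 19, 20, 24, 23, 12]
Pivot position: 0

After partitioning with pivot 3, the array becomes [3, 25, 5, 37, 19, 20, 24, 23, 12]. The pivot is placed at index 0. All elements to the left of the pivot are <= 3, and all elements to the right are > 3.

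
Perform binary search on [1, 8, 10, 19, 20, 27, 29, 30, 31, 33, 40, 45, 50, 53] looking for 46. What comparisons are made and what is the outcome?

Binary search for 46 in [1, 8, 10, 19, 20, 27, 29, 30, 31, 33, 40, 45, 50, 53]:

lo=0, hi=13, mid=6, arr[mid]=29 -> 29 < 46, search right half
lo=7, hi=13, mid=10, arr[mid]=40 -> 40 < 46, search right half
lo=11, hi=13, mid=12, arr[mid]=50 -> 50 > 46, search left half
lo=11, hi=11, mid=11, arr[mid]=45 -> 45 < 46, search right half
lo=12 > hi=11, target 46 not found

Binary search determines that 46 is not in the array after 4 comparisons. The search space was exhausted without finding the target.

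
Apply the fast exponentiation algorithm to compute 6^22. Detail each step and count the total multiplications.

Computing 6^22 by squaring (build up from 6^1; each line after the first costs one multiplication):

6^1 = 6
6^2 = (6^1)^2 = 6^2 = 36
6^4 = (6^2)^2 = 36^2 = 1296
6^5 = 6 * 6^4 = 6 * 1296 = 7776
6^10 = (6^5)^2 = 7776^2 = 60466176
6^11 = 6 * 6^10 = 6 * 60466176 = 362797056
6^22 = (6^11)^2 = 362797056^2 = 131621703842267136

Result: 131621703842267136
Multiplications needed: 6 (6 lines after 6^1)

6^22 = 131621703842267136. Using exponentiation by squaring, this requires 6 multiplications. The key idea: if the exponent is even, square the half-power; if odd, multiply by the base once.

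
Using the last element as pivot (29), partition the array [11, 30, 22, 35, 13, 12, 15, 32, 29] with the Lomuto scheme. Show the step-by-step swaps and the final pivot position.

Lomuto partition with pivot = 29:

Initial array: [11, 30, 22, 35, 13, 12, 15, 32, 29]

arr[0]=11 <= 29: swap with position 0, array becomes [11, 30, 22, 35, 13, 12, 15, 32, 29]
arr[1]=30 > 29: no swap
arr[2]=22 <= 29: swap with position 1, array becomes [11, 22, 30, 35, 13, 12, 15, 32, 29]
arr[3]=35 > 29: no swap
arr[4]=13 <= 29: swap with position 2, array becomes [11, 22, 13, 35, 30, 12, 15, 32, 29]
arr[5]=12 <= 29: swap with position 3, array becomes [11, 22, 13, 12, 30, 35, 15, 32, 29]
arr[6]=15 <= 29: swap with position 4, array becomes [11, 22, 13, 12, 15, 35, 30, 32, 29]
arr[7]=32 > 29: no swap

Place pivot at position 5: [11, 22, 13, 12, 15, 29, 30, 32, 35]
Pivot position: 5

After partitioning with pivot 29, the array becomes [11, 22, 13, 12, 15, 29, 30, 32, 35]. The pivot is placed at index 5. All elements to the left of the pivot are <= 29, and all elements to the right are > 29.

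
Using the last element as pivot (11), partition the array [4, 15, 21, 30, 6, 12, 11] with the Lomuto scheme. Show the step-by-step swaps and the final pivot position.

Lomuto partition with pivot = 11:

Initial array: [4, 15, 21, 30, 6, 12, 11]

arr[0]=4 <= 11: swap with position 0, array becomes [4, 15, 21, 30, 6, 12, 11]
arr[1]=15 > 11: no swap
arr[2]=21 > 11: no swap
arr[3]=30 > 11: no swap
arr[4]=6 <= 11: swap with position 1, array becomes [4, 6, 21, 30, 15, 12, 11]
arr[5]=12 > 11: no swap

Place pivot at position 2: [4, 6, 11, 30, 15, 12, 21]
Pivot position: 2

After partitioning with pivot 11, the array becomes [4, 6, 11, 30, 15, 12, 21]. The pivot is placed at index 2. All elements to the left of the pivot are <= 11, and all elements to the right are > 11.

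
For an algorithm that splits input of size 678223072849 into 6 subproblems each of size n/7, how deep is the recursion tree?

For divide and conquer with division factor 7:

Problem sizes at each level:
Level 0: 678223072849
Level 1: 96889010407
Level 2: 13841287201
Level 3: 1977326743
Level 4: 282475249
Level 5: 40353607
Level 6: 5764801
Level 7: 823543
Level 8: 117649
Level 9: 16807
Level 10: 2401
Level 11: 343
Level 12: 49
Level 13: 7
Level 14: 1

The root is level 0 and the size-1 base case is level 14 (the tree spans levels 0 through 14, i.e. 15 levels counting the root), so the depth is the number of divisions: log_7(678223072849) = 14

The recursion tree depth is log_7(678223072849) = 14. At each level, the problem size is divided by 7, so it takes 14 divisions to reduce to a base case of size 1. The algorithm makes 6 recursive calls at each level.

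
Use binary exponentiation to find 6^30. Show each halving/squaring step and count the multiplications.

Computing 6^30 by squaring (build up from 6^1; each line after the first costs one multiplication):

6^1 = 6
6^2 = (6^1)^2 = 6^2 = 36
6^3 = 6 * 6^2 = 6 * 36 = 216
6^6 = (6^3)^2 = 216^2 = 46656
6^7 = 6 * 6^6 = 6 * 46656 = 279936
6^14 = (6^7)^2 = 279936^2 = 78364164096
6^15 = 6 * 6^14 = 6 * 78364164096 = 470184984576
6^30 = (6^15)^2 = 470184984576^2 = 221073919720733357899776

Result: 221073919720733357899776
Multiplications needed: 7 (7 lines after 6^1)

6^30 = 221073919720733357899776. Using exponentiation by squaring, this requires 7 multiplications. The key idea: if the exponent is even, square the half-power; if odd, multiply by the base once.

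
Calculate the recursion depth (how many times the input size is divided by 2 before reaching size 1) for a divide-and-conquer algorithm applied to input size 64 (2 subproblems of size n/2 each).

For divide and conquer with division factor 2:

Problem sizes at each level:
Level 0: 64
Level 1: 32
Level 2: 16
Level 3: 8
Level 4: 4
Level 5: 2
Level 6: 1

The root is level 0 and the size-1 base case is level 6 (the tree spans levels 0 through 6, i.e. 7 levels counting the root), so the depth is the number of divisions: log_2(64) = 6

The recursion tree depth is log_2(64) = 6. At each level, the problem size is divided by 2, so it takes 6 divisions to reduce to a base case of size 1. The algorithm makes 2 recursive calls at each level.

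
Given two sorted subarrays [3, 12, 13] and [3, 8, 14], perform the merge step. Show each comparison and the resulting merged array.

Merging process:

Compare 3 vs 3: take 3 from left. Merged: [3]
Compare 12 vs 3: take 3 from right. Merged: [3, 3]
Compare 12 vs 8: take 8 from right. Merged: [3, 3, 8]
Compare 12 vs 14: take 12 from left. Merged: [3, 3, 8, 12]
Compare 13 vs 14: take 13 from left. Merged: [3, 3, 8, 12, 13]
Append remaining from right: [14]. Merged: [3, 3, 8, 12, 13, 14]

Final merged array: [3, 3, 8, 12, 13, 14]
Total comparisons: 5

The merged array is [3, 3, 8, 12, 13, 14], requiring 5 comparisons. The merge step runs in O(n) time where n is the total number of elements.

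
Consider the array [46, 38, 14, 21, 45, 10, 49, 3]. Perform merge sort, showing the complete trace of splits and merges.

Merge sort trace:

Split: [46, 38, 14, 21, 45, 10, 49, 3] -> [46, 38, 14, 21] and [45, 10, 49, 3]
  Split: [46, 38, 14, 21] -> [46, 38] and [14, 21]
    Split: [46, 38] -> [46] and [38]
    Merge: [46] + [38] -> [38, 46]
    Split: [14, 21] -> [14] and [21]
    Merge: [14] + [21] -> [14, 21]
  Merge: [38, 46] + [14, 21] -> [14, 21, 38, 46]
  Split: [45, 10, 49, 3] -> [45, 10] and [49, 3]
    Split: [45, 10] -> [45] and [10]
    Merge: [45] + [10] -> [10, 45]
    Split: [49, 3] -> [49] and [3]
    Merge: [49] + [3] -> [3, 49]
  Merge: [10, 45] + [3, 49] -> [3, 10, 45, 49]
Merge: [14, 21, 38, 46] + [3, 10, 45, 49] -> [3, 10, 14, 21, 38, 45, 46, 49]

Final sorted array: [3, 10, 14, 21, 38, 45, 46, 49]

The merge sort proceeds by recursively splitting the array and merging sorted halves.
After all merges, the sorted array is [3, 10, 14, 21, 38, 45, 46, 49].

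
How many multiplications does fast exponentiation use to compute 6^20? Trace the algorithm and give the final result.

Computing 6^20 by squaring (build up from 6^1; each line after the first costs one multiplication):

6^1 = 6
6^2 = (6^1)^2 = 6^2 = 36
6^4 = (6^2)^2 = 36^2 = 1296
6^5 = 6 * 6^4 = 6 * 1296 = 7776
6^10 = (6^5)^2 = 7776^2 = 60466176
6^20 = (6^10)^2 = 60466176^2 = 3656158440062976

Result: 3656158440062976
Multiplications needed: 5 (5 lines after 6^1)

6^20 = 3656158440062976. Using exponentiation by squaring, this requires 5 multiplications. The key idea: if the exponent is even, square the half-power; if odd, multiply by the base once.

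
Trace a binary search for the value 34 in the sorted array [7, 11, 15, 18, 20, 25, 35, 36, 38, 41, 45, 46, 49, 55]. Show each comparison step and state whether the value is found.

Binary search for 34 in [7, 11, 15, 18, 20, 25, 35, 36, 38, 41, 45, 46, 49, 55]:

lo=0, hi=13, mid=6, arr[mid]=35 -> 35 > 34, search left half
lo=0, hi=5, mid=2, arr[mid]=15 -> 15 < 34, search right half
lo=3, hi=5, mid=4, arr[mid]=20 -> 20 < 34, search right half
lo=5, hi=5, mid=5, arr[mid]=25 -> 25 < 34, search right half
lo=6 > hi=5, target 34 not found

Binary search determines that 34 is not in the array after 4 comparisons. The search space was exhausted without finding the target.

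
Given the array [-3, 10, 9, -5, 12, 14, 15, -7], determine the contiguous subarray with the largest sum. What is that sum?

Using Kadane's algorithm on [-3, 10, 9, -5, 12, 14, 15, -7]:

Scanning through the array:
Position 1 (value 10): max_ending_here = 10, max_so_far = 10
Position 2 (value 9): max_ending_here = 19, max_so_far = 19
Position 3 (value -5): max_ending_here = 14, max_so_far = 19
Position 4 (value 12): max_ending_here = 26, max_so_far = 26
Position 5 (value 14): max_ending_here = 40, max_so_far = 40
Position 6 (value 15): max_ending_here = 55, max_so_far = 55
Position 7 (value -7): max_ending_here = 48, max_so_far = 55

Maximum subarray: [10, 9, -5, 12, 14, 15]
Maximum sum: 55

The maximum subarray is [10, 9, -5, 12, 14, 15] with sum 55. This subarray runs from index 1 to index 6.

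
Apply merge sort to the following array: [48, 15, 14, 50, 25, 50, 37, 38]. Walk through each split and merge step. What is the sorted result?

Merge sort trace:

Split: [48, 15, 14, 50, 25, 50, 37, 38] -> [48, 15, 14, 50] and [25, 50, 37, 38]
  Split: [48, 15, 14, 50] -> [48, 15] and [14, 50]
    Split: [48, 15] -> [48] and [15]
    Merge: [48] + [15] -> [15, 48]
    Split: [14, 50] -> [14] and [50]
    Merge: [14] + [50] -> [14, 50]
  Merge: [15, 48] + [14, 50] -> [14, 15, 48, 50]
  Split: [25, 50, 37, 38] -> [25, 50] and [37, 38]
    Split: [25, 50] -> [25] and [50]
    Merge: [25] + [50] -> [25, 50]
    Split: [37, 38] -> [37] and [38]
    Merge: [37] + [38] -> [37, 38]
  Merge: [25, 50] + [37, 38] -> [25, 37, 38, 50]
Merge: [14, 15, 48, 50] + [25, 37, 38, 50] -> [14, 15, 25, 37, 38, 48, 50, 50]

Final sorted array: [14, 15, 25, 37, 38, 48, 50, 50]

The merge sort proceeds by recursively splitting the array and merging sorted halves.
After all merges, the sorted array is [14, 15, 25, 37, 38, 48, 50, 50].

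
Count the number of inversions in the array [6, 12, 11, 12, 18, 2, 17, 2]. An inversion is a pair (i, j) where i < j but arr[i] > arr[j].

Finding inversions in [6, 12, 11, 12, 18, 2, 17, 2]:

(0, 5): arr[0]=6 > arr[5]=2
(0, 7): arr[0]=6 > arr[7]=2
(1, 2): arr[1]=12 > arr[2]=11
(1, 5): arr[1]=12 > arr[5]=2
(1, 7): arr[1]=12 > arr[7]=2
(2, 5): arr[2]=11 > arr[5]=2
(2, 7): arr[2]=11 > arr[7]=2
(3, 5): arr[3]=12 > arr[5]=2
(3, 7): arr[3]=12 > arr[7]=2
(4, 5): arr[4]=18 > arr[5]=2
(4, 6): arr[4]=18 > arr[6]=17
(4, 7): arr[4]=18 > arr[7]=2
(6, 7): arr[6]=17 > arr[7]=2

Total inversions: 13

The array has 13 inversion(s): (0,5), (0,7), (1,2), (1,5), (1,7), (2,5), (2,7), (3,5), (3,7), (4,5), (4,6), (4,7), (6,7). Each pair (i,j) satisfies i < j and arr[i] > arr[j].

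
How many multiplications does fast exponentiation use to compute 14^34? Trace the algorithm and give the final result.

Computing 14^34 by squaring (build up from 14^1; each line after the first costs one multiplication):

14^1 = 14
14^2 = (14^1)^2 = 14^2 = 196
14^4 = (14^2)^2 = 196^2 = 38416
14^8 = (14^4)^2 = 38416^2 = 1475789056
14^16 = (14^8)^2 = 1475789056^2 = 2177953337809371136
14^17 = 14 * 14^16 = 14 * 2177953337809371136 = 30491346729331195904
14^34 = (14^17)^2 = 30491346729331195904^2 = 929722225368296217729286886758826377216

Result: 929722225368296217729286886758826377216
Multiplications needed: 6 (6 lines after 14^1)

14^34 = 929722225368296217729286886758826377216. Using exponentiation by squaring, this requires 6 multiplications. The key idea: if the exponent is even, square the half-power; if odd, multiply by the base once.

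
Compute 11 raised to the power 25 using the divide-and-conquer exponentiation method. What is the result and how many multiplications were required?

Computing 11^25 by squaring (build up from 11^1; each line after the first costs one multiplication):

11^1 = 11
11^2 = (11^1)^2 = 11^2 = 121
11^3 = 11 * 11^2 = 11 * 121 = 1331
11^6 = (11^3)^2 = 1331^2 = 1771561
11^12 = (11^6)^2 = 1771561^2 = 3138428376721
11^24 = (11^12)^2 = 3138428376721^2 = 9849732675807611094711841
11^25 = 11 * 11^24 = 11 * 9849732675807611094711841 = 108347059433883722041830251

Result: 108347059433883722041830251
Multiplications needed: 6 (6 lines after 11^1)

11^25 = 108347059433883722041830251. Using exponentiation by squaring, this requires 6 multiplications. The key idea: if the exponent is even, square the half-power; if odd, multiply by the base once.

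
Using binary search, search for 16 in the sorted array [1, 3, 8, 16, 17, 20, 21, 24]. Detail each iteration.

Binary search for 16 in [1, 3, 8, 16, 17, 20, 21, 24]:

lo=0, hi=7, mid=3, arr[mid]=16 -> Found target at index 3!

Binary search finds 16 at index 3 after 1 comparisons. The search repeatedly halves the search space by comparing with the middle element.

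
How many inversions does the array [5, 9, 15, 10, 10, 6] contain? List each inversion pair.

Finding inversions in [5, 9, 15, 10, 10, 6]:

(1, 5): arr[1]=9 > arr[5]=6
(2, 3): arr[2]=15 > arr[3]=10
(2, 4): arr[2]=15 > arr[4]=10
(2, 5): arr[2]=15 > arr[5]=6
(3, 5): arr[3]=10 > arr[5]=6
(4, 5): arr[4]=10 > arr[5]=6

Total inversions: 6

The array has 6 inversion(s): (1,5), (2,3), (2,4), (2,5), (3,5), (4,5). Each pair (i,j) satisfies i < j and arr[i] > arr[j].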